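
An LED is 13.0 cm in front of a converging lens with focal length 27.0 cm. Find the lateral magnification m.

m = +1.93

1/d_i = 1/f − 1/d_o = 1/(27.00) − 1/(13.0) = -0.03989, so d_i = -25.07 cm.
m = −d_i/d_o = −(-25.07)/(13.0) = +1.93.
The image is virtual, upright and enlarged, on the same side as the object.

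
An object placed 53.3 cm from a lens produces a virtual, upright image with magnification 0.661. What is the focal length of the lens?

m = −d_i/d_o ⇒ d_i = −m·d_o = −(+0.661)·(53.3) = -35.23 cm.
1/f = 1/d_o + 1/d_i = 1/(53.3) + 1/(-35.23) = -0.009623, so f = -104 cm.
Since f is negative, the lens is diverging.

f = -104 cm (diverging)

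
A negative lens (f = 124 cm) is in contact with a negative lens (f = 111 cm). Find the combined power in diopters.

P = -1.71 D

P₁ = 1/f₁ = 1/(-1.24 m) = -0.8065 D; P₂ = 1/f₂ = 1/(-1.11 m) = -0.9009 D.
For thin lenses in contact, P = P₁ + P₂ = (-0.8065) + (-0.9009) = -1.71 D.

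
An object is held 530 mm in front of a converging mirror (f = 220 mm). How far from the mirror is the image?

376 mm

Mirror equation: 1/v = 1/f − 1/u = 1/(220.0) − 1/(530) = 0.004545 − 0.001887 = 0.002659, so v = 376 mm.
The image is real, inverted and reduced, in front of the mirror.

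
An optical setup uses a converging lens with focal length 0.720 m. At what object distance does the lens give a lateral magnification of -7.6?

0.815 m

m = −d_i/d_o ⇒ d_i = −m·d_o.
1/f = 1/d_o + 1/d_i = 1/d_o − 1/(m·d_o) = (1 − 1/m)/d_o, so d_o = f(1 − 1/m) = (0.7200)(1 − 1/(-7.6)) = 0.815 m.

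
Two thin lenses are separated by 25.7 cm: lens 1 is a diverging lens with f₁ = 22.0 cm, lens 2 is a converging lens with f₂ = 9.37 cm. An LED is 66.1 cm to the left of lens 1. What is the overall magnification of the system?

f₁ = −22.0 cm (diverging).
Lens 1: 1/d_i1 = 1/(-22.0) − 1/(66.1) = -0.06058, so d_i1 = -16.51 cm; m₁ = −d_i1/d_o1 = +0.2498.
d_o2 = 25.7 − (-16.51) = 42.21 cm.
Lens 2: 1/d_i2 = 1/(9.37) − 1/(42.21) = 0.08303, so d_i2 = 12.04 cm; m₂ = −d_i2/d_o2 = -0.2853.
m = m₁·m₂ = (+0.2498)(-0.2853) = -0.0713.

m = -0.0713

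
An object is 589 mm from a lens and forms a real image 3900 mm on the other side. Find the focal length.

Real image ⇒ d_i = +3900 mm.
1/f = 1/d_o + 1/d_i = 1/(589) + 1/(3900) = 0.001954, so f = 512 mm.
Since f is positive, the lens is converging.

f = 512 mm (converging)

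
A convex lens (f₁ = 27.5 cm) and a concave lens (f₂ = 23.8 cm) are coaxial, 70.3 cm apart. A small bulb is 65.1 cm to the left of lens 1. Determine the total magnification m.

Lens 1: 1/d_i1 = 1/(27.5) − 1/(65.1) = 0.02100, so d_i1 = 47.61 cm; m₁ = −d_i1/d_o1 = -0.7313.
d_o2 = 70.3 − (47.61) = 22.69 cm.
f₂ = −23.8 cm (diverging).
Lens 2: 1/d_i2 = 1/(-23.8) − 1/(22.69) = -0.08609, so d_i2 = -11.62 cm; m₂ = −d_i2/d_o2 = +0.5119.
m = m₁·m₂ = (-0.7313)(+0.5119) = -0.374.

m = -0.374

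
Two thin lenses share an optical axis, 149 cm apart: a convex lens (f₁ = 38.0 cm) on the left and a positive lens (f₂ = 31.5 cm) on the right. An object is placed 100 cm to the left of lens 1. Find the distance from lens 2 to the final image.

49.2 cm

Lens 1: 1/d_i1 = 1/f₁ − 1/d_o1 = 1/(38.0) − 1/(100) = 0.01632, so d_i1 = 61.29 cm.
The intermediate image is 61.29 cm to the right of lens 1, which is 149 − (61.29) = 87.71 cm to the left of lens 2, so d_o2 = +87.71 cm.
Lens 2: 1/d_i2 = 1/f₂ − 1/d_o2 = 1/(31.5) − 1/(87.71) = 0.02034, so d_i2 = 49.2 cm.
The final image is real, 49.2 cm to the right of lens 2 (overall magnification ≈ 0.34).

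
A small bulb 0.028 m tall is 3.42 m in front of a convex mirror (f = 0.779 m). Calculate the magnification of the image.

m = +0.186

For a convex mirror, f = -0.779 m.
1/d_i = 1/f − 1/d_o = 1/(-0.7790) − 1/(3.42) = -1.576, so d_i = -0.6345 m.
m = −d_i/d_o = −(-0.6345)/(3.42) = +0.186.
The image is virtual, upright and reduced, behind the mirror.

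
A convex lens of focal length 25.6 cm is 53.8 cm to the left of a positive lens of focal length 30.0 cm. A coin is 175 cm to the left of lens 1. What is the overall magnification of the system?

m = -0.831

Lens 1: 1/d_i1 = 1/(25.6) − 1/(175) = 0.03335, so d_i1 = 29.99 cm; m₁ = −d_i1/d_o1 = -0.1714.
d_o2 = 53.8 − (29.99) = 23.81 cm.
Lens 2: 1/d_i2 = 1/(30.0) − 1/(23.81) = -0.008666, so d_i2 = -115.4 cm; m₂ = −d_i2/d_o2 = +4.847.
m = m₁·m₂ = (-0.1714)(+4.847) = -0.831.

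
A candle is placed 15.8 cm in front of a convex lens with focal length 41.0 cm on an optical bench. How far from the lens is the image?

25.7 cm

Thin-lens equation: 1/s_i = 1/f − 1/s_o = 1/(41.00) − 1/(15.8) = 0.02439 − 0.06329 = -0.03890, so s_i = -25.7 cm.
The image is virtual, upright and enlarged, on the same side as the object.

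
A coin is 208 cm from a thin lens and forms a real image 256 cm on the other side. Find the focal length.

Real image ⇒ d_i = +256 cm.
1/f = 1/d_o + 1/d_i = 1/(208) + 1/(256) = 0.008714, so f = 115 cm.
Since f is positive, the thin lens is converging.

f = 115 cm (converging)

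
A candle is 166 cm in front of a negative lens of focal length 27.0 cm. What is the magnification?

m = +0.140

For a negative lens, f = -27.0 cm.
1/d_i = 1/f − 1/d_o = 1/(-27.00) − 1/(166) = -0.04306, so d_i = -23.22 cm.
m = −d_i/d_o = −(-23.22)/(166) = +0.140.
The image is virtual, upright and reduced, on the same side as the object.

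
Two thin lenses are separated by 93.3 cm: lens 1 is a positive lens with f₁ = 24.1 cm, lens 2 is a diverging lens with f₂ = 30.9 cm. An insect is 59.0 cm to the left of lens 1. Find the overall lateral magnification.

Lens 1: 1/d_i1 = 1/(24.1) − 1/(59.0) = 0.02454, so d_i1 = 40.74 cm; m₁ = −d_i1/d_o1 = -0.6905.
d_o2 = 93.3 − (40.74) = 52.56 cm.
f₂ = −30.9 cm (diverging).
Lens 2: 1/d_i2 = 1/(-30.9) − 1/(52.56) = -0.05139, so d_i2 = -19.46 cm; m₂ = −d_i2/d_o2 = +0.3702.
m = m₁·m₂ = (-0.6905)(+0.3702) = -0.256.

m = -0.256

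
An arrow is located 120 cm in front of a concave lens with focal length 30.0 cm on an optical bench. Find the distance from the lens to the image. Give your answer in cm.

24.0 cm

For a concave lens, f = -30.0 cm.
Lens equation: 1/s_i = 1/f − 1/s_o = 1/(-30.00) − 1/(120) = -0.03333 − 0.008333 = -0.04167, so s_i = -24.0 cm.
The image is virtual, upright and reduced, on the same side as the object.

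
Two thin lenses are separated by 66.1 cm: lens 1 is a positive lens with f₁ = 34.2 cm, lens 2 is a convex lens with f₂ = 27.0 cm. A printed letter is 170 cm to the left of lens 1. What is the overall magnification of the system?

m = -1.83

Lens 1: 1/d_i1 = 1/(34.2) − 1/(170) = 0.02336, so d_i1 = 42.81 cm; m₁ = −d_i1/d_o1 = -0.2518.
d_o2 = 66.1 − (42.81) = 23.29 cm.
Lens 2: 1/d_i2 = 1/(27.0) − 1/(23.29) = -0.005900, so d_i2 = -169.5 cm; m₂ = −d_i2/d_o2 = +7.278.
m = m₁·m₂ = (-0.2518)(+7.278) = -1.83.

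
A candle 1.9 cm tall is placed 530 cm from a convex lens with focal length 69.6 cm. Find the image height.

1/d_i = 1/f − 1/d_o = 1/(69.60) − 1/(530) = 0.01248, so d_i = 80.12 cm.
m = −d_i/d_o = -0.1512.
|h_i| = |m|·h_o = 0.1512 × 1.9 = 0.287 cm. The image is real, inverted and reduced, on the far side of the lens.

0.287 cm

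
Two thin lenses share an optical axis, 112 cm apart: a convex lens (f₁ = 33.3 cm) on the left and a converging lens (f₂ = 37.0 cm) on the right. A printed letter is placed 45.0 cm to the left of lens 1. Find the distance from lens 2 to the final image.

Lens 1: 1/d_i1 = 1/f₁ − 1/d_o1 = 1/(33.3) − 1/(45.0) = 0.007808, so d_i1 = 128.1 cm.
The intermediate image is 128.1 cm to the right of lens 1, which lies 16.10 cm to the right of lens 2 — a virtual object — so d_o2 = −16.10 cm.
Lens 2: 1/d_i2 = 1/f₂ − 1/d_o2 = 1/(37.0) − 1/(-16.10) = 0.08914, so d_i2 = 11.2 cm.
The final image is real, 11.2 cm to the right of lens 2 (overall magnification ≈ -2.0).

11.2 cm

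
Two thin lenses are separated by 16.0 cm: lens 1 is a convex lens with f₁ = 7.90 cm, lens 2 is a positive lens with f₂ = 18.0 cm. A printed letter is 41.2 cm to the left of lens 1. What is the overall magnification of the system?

m = -0.363

Lens 1: 1/d_i1 = 1/(7.90) − 1/(41.2) = 0.1023, so d_i1 = 9.774 cm; m₁ = −d_i1/d_o1 = -0.2372.
d_o2 = 16.0 − (9.774) = 6.226 cm.
Lens 2: 1/d_i2 = 1/(18.0) − 1/(6.226) = -0.1051, so d_i2 = -9.518 cm; m₂ = −d_i2/d_o2 = +1.529.
m = m₁·m₂ = (-0.2372)(+1.529) = -0.363.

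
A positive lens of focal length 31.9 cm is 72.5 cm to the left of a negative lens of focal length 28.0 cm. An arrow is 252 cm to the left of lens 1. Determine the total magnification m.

m = -0.0634

Lens 1: 1/d_i1 = 1/(31.9) − 1/(252) = 0.02738, so d_i1 = 36.52 cm; m₁ = −d_i1/d_o1 = -0.1449.
d_o2 = 72.5 − (36.52) = 35.98 cm.
f₂ = −28.0 cm (diverging).
Lens 2: 1/d_i2 = 1/(-28.0) − 1/(35.98) = -0.06351, so d_i2 = -15.75 cm; m₂ = −d_i2/d_o2 = +0.4376.
m = m₁·m₂ = (-0.1449)(+0.4376) = -0.0634.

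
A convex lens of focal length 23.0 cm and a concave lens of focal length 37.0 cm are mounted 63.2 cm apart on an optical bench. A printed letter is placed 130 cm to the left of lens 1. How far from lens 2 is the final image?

18.1 cm

Lens 1: 1/d_i1 = 1/f₁ − 1/d_o1 = 1/(23.0) − 1/(130) = 0.03579, so d_i1 = 27.94 cm.
The intermediate image is 27.94 cm to the right of lens 1, which is 63.2 − (27.94) = 35.26 cm to the left of lens 2, so d_o2 = +35.26 cm.
Lens 2 is diverging, so f₂ = −37.0 cm.
Lens 2: 1/d_i2 = 1/f₂ − 1/d_o2 = 1/(-37.0) − 1/(35.26) = -0.05539, so d_i2 = -18.1 cm.
The final image is virtual, 18.1 cm to the left of lens 2 (overall magnification ≈ -0.11).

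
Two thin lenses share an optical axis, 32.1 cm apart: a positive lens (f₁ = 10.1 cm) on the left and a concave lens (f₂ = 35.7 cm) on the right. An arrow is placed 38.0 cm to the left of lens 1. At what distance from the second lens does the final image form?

12.1 cm

Lens 1: 1/d_i1 = 1/f₁ − 1/d_o1 = 1/(10.1) − 1/(38.0) = 0.07269, so d_i1 = 13.76 cm.
The intermediate image is 13.76 cm to the right of lens 1, which is 32.1 − (13.76) = 18.34 cm to the left of lens 2, so d_o2 = +18.34 cm.
Lens 2 is diverging, so f₂ = −35.7 cm.
Lens 2: 1/d_i2 = 1/f₂ − 1/d_o2 = 1/(-35.7) − 1/(18.34) = -0.08254, so d_i2 = -12.1 cm.
The final image is virtual, 12.1 cm to the left of lens 2 (overall magnification ≈ -0.24).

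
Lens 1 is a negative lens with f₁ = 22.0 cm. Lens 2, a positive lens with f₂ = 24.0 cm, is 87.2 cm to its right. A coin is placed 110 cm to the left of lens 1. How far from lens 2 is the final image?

Lens 1 is diverging, so f₁ = −22.0 cm.
Lens 1: 1/d_i1 = 1/f₁ − 1/d_o1 = 1/(-22.0) − 1/(110) = -0.05455, so d_i1 = -18.33 cm.
The intermediate image is 18.33 cm to the left of lens 1 (virtual), which is 87.2 − (-18.33) = 105.5 cm to the left of lens 2, so d_o2 = +105.5 cm.
Lens 2: 1/d_i2 = 1/f₂ − 1/d_o2 = 1/(24.0) − 1/(105.5) = 0.03219, so d_i2 = 31.1 cm.
The final image is real, 31.1 cm to the right of lens 2 (overall magnification ≈ -0.049).

31.1 cm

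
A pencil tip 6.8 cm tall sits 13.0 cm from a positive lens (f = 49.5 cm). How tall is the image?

9.22 cm

1/d_i = 1/f − 1/d_o = 1/(49.50) − 1/(13.0) = -0.05672, so d_i = -17.63 cm.
m = −d_i/d_o = +1.356.
|h_i| = |m|·h_o = 1.356 × 6.8 = 9.22 cm. The image is virtual, upright and enlarged, on the same side as the object.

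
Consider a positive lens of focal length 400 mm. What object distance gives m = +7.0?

343 mm

m = −d_i/d_o ⇒ d_i = −m·d_o.
1/f = 1/d_o + 1/d_i = 1/d_o − 1/(m·d_o) = (1 − 1/m)/d_o, so d_o = f(1 − 1/m) = (400.0)(1 − 1/(+7.0)) = 343 mm.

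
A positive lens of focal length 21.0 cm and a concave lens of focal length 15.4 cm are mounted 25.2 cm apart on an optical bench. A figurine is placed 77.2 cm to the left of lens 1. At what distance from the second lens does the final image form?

Lens 1: 1/d_i1 = 1/f₁ − 1/d_o1 = 1/(21.0) − 1/(77.2) = 0.03467, so d_i1 = 28.85 cm.
The intermediate image is 28.85 cm to the right of lens 1, which lies 3.650 cm to the right of lens 2 — a virtual object — so d_o2 = −3.650 cm.
Lens 2 is diverging, so f₂ = −15.4 cm.
Lens 2: 1/d_i2 = 1/f₂ − 1/d_o2 = 1/(-15.4) − 1/(-3.650) = 0.2090, so d_i2 = 4.78 cm.
The final image is real, 4.78 cm to the right of lens 2 (overall magnification ≈ -0.49).

4.78 cm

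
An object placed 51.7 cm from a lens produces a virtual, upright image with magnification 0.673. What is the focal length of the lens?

f = -106 cm (diverging)

m = −d_i/d_o ⇒ d_i = −m·d_o = −(+0.673)·(51.7) = -34.79 cm.
1/f = 1/d_o + 1/d_i = 1/(51.7) + 1/(-34.79) = -0.009402, so f = -106 cm.
Since f is negative, the lens is diverging.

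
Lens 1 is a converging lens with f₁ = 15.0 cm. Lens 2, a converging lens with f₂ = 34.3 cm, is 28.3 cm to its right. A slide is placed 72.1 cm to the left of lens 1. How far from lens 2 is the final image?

12.9 cm

Lens 1: 1/d_i1 = 1/f₁ − 1/d_o1 = 1/(15.0) − 1/(72.1) = 0.05280, so d_i1 = 18.94 cm.
The intermediate image is 18.94 cm to the right of lens 1, which is 28.3 − (18.94) = 9.360 cm to the left of lens 2, so d_o2 = +9.360 cm.
Lens 2: 1/d_i2 = 1/f₂ − 1/d_o2 = 1/(34.3) − 1/(9.360) = -0.07768, so d_i2 = -12.9 cm.
The final image is virtual, 12.9 cm to the left of lens 2 (overall magnification ≈ -0.36).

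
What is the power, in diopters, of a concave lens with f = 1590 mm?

P = -0.629 D

For a concave lens, f = −1590 mm.
f = -159 cm = -1.59 m.
P = 1/f = 1/(-1.59 m) = -0.629 D.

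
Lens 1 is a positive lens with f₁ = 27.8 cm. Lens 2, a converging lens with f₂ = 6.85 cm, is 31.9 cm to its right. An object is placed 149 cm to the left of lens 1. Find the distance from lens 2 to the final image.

Lens 1: 1/d_i1 = 1/f₁ − 1/d_o1 = 1/(27.8) − 1/(149) = 0.02926, so d_i1 = 34.18 cm.
The intermediate image is 34.18 cm to the right of lens 1, which lies 2.280 cm to the right of lens 2 — a virtual object — so d_o2 = −2.280 cm.
Lens 2: 1/d_i2 = 1/f₂ − 1/d_o2 = 1/(6.85) − 1/(-2.280) = 0.5846, so d_i2 = 1.71 cm.
The final image is real, 1.71 cm to the right of lens 2 (overall magnification ≈ -0.17).

1.71 cm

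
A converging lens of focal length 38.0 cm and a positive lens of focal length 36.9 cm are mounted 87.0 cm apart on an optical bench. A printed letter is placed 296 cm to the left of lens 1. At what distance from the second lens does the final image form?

246 cm

Lens 1: 1/d_i1 = 1/f₁ − 1/d_o1 = 1/(38.0) − 1/(296) = 0.02294, so d_i1 = 43.60 cm.
The intermediate image is 43.60 cm to the right of lens 1, which is 87.0 − (43.60) = 43.40 cm to the left of lens 2, so d_o2 = +43.40 cm.
Lens 2: 1/d_i2 = 1/f₂ − 1/d_o2 = 1/(36.9) − 1/(43.40) = 0.004059, so d_i2 = 246 cm.
The final image is real, 246 cm to the right of lens 2 (overall magnification ≈ 0.84).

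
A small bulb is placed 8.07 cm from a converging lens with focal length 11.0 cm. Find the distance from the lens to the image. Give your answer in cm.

Lens equation: 1/v = 1/f − 1/u = 1/(11.00) − 1/(8.07) = 0.09091 − 0.1239 = -0.03301, so v = -30.3 cm.
The image is virtual, upright and enlarged, on the same side as the object.

30.3 cm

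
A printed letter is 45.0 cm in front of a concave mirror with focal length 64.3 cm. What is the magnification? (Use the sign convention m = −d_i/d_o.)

m = +3.33

1/d_i = 1/f − 1/d_o = 1/(64.30) − 1/(45.0) = -0.006670, so d_i = -149.9 cm.
m = −d_i/d_o = −(-149.9)/(45.0) = +3.33.
The image is virtual, upright and enlarged, behind the mirror.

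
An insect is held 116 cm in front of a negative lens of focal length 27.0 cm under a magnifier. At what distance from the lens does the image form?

21.9 cm

For a negative lens, f = -27.0 cm.
Thin-lens equation: 1/v = 1/f − 1/u = 1/(-27.00) − 1/(116) = -0.03704 − 0.008621 = -0.04566, so v = -21.9 cm.
The image is virtual, upright and reduced, on the same side as the object.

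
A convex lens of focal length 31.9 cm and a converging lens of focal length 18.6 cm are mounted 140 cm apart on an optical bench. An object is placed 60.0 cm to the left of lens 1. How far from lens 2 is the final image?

25.1 cm

Lens 1: 1/d_i1 = 1/f₁ − 1/d_o1 = 1/(31.9) − 1/(60.0) = 0.01468, so d_i1 = 68.11 cm.
The intermediate image is 68.11 cm to the right of lens 1, which is 140 − (68.11) = 71.89 cm to the left of lens 2, so d_o2 = +71.89 cm.
Lens 2: 1/d_i2 = 1/f₂ − 1/d_o2 = 1/(18.6) − 1/(71.89) = 0.03985, so d_i2 = 25.1 cm.
The final image is real, 25.1 cm to the right of lens 2 (overall magnification ≈ 0.40).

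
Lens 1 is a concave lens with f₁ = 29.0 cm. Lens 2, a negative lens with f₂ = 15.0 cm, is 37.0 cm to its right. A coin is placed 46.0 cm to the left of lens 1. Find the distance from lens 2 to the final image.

Lens 1 is diverging, so f₁ = −29.0 cm.
Lens 1: 1/d_i1 = 1/f₁ − 1/d_o1 = 1/(-29.0) − 1/(46.0) = -0.05622, so d_i1 = -17.79 cm.
The intermediate image is 17.79 cm to the left of lens 1 (virtual), which is 37.0 − (-17.79) = 54.79 cm to the left of lens 2, so d_o2 = +54.79 cm.
Lens 2 is diverging, so f₂ = −15.0 cm.
Lens 2: 1/d_i2 = 1/f₂ − 1/d_o2 = 1/(-15.0) − 1/(54.79) = -0.08492, so d_i2 = -11.8 cm.
The final image is virtual, 11.8 cm to the left of lens 2 (overall magnification ≈ 0.083).

11.8 cm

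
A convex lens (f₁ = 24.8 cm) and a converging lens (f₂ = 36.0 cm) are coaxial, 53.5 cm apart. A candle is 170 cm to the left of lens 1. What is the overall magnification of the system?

m = -0.533

Lens 1: 1/d_i1 = 1/(24.8) − 1/(170) = 0.03444, so d_i1 = 29.04 cm; m₁ = −d_i1/d_o1 = -0.1708.
d_o2 = 53.5 − (29.04) = 24.46 cm.
Lens 2: 1/d_i2 = 1/(36.0) − 1/(24.46) = -0.01311, so d_i2 = -76.31 cm; m₂ = −d_i2/d_o2 = +3.120.
m = m₁·m₂ = (-0.1708)(+3.120) = -0.533.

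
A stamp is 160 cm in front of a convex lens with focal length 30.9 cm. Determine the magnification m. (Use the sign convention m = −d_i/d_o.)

m = -0.239

1/d_i = 1/f − 1/d_o = 1/(30.90) − 1/(160) = 0.02611, so d_i = 38.30 cm.
m = −d_i/d_o = −(38.30)/(160) = -0.239.
The image is real, inverted and reduced, on the far side of the lens.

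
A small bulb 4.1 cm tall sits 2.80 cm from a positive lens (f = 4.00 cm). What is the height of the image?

1/d_i = 1/f − 1/d_o = 1/(4.000) − 1/(2.80) = -0.1071, so d_i = -9.333 cm.
m = −d_i/d_o = +3.333.
|h_i| = |m|·h_o = 3.333 × 4.1 = 13.7 cm. The image is virtual, upright and enlarged, on the same side as the object.

13.7 cm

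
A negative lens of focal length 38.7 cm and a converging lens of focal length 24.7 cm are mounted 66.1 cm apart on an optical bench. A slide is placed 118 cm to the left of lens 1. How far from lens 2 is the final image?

Lens 1 is diverging, so f₁ = −38.7 cm.
Lens 1: 1/d_i1 = 1/f₁ − 1/d_o1 = 1/(-38.7) − 1/(118) = -0.03431, so d_i1 = -29.14 cm.
The intermediate image is 29.14 cm to the left of lens 1 (virtual), which is 66.1 − (-29.14) = 95.24 cm to the left of lens 2, so d_o2 = +95.24 cm.
Lens 2: 1/d_i2 = 1/f₂ − 1/d_o2 = 1/(24.7) − 1/(95.24) = 0.02999, so d_i2 = 33.3 cm.
The final image is real, 33.3 cm to the right of lens 2 (overall magnification ≈ -0.086).

33.3 cm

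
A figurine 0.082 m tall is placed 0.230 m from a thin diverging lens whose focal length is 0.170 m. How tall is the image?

For a diverging lens, f = -0.170 m.
1/d_i = 1/f − 1/d_o = 1/(-0.1700) − 1/(0.230) = -10.23, so d_i = -0.09775 m.
m = −d_i/d_o = +0.4250.
|h_i| = |m|·h_o = 0.4250 × 0.082 = 0.0348 m. The image is virtual, upright and reduced, on the same side as the object.

0.0348 m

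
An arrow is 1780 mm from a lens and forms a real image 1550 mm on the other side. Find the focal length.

f = 829 mm (converging)

Real image ⇒ d_i = +1550 mm.
1/f = 1/d_o + 1/d_i = 1/(1780) + 1/(1550) = 0.001207, so f = 829 mm.
Since f is positive, the lens is converging.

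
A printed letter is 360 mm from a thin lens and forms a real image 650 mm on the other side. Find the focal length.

f = 232 mm (converging)

Real image ⇒ d_i = +650 mm.
1/f = 1/d_o + 1/d_i = 1/(360) + 1/(650) = 0.004316, so f = 232 mm.
Since f is positive, the thin lens is converging.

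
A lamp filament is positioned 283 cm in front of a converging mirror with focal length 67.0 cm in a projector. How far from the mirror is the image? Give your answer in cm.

Mirror equation: 1/s_i = 1/f − 1/s_o = 1/(67.00) − 1/(283) = 0.01493 − 0.003534 = 0.01139, so s_i = 87.8 cm.
The image is real, inverted and reduced, in front of the mirror.

87.8 cm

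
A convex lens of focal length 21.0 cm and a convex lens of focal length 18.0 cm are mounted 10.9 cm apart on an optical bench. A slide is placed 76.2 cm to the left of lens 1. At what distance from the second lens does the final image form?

Lens 1: 1/d_i1 = 1/f₁ − 1/d_o1 = 1/(21.0) − 1/(76.2) = 0.03450, so d_i1 = 28.99 cm.
The intermediate image is 28.99 cm to the right of lens 1, which lies 18.09 cm to the right of lens 2 — a virtual object — so d_o2 = −18.09 cm.
Lens 2: 1/d_i2 = 1/f₂ − 1/d_o2 = 1/(18.0) − 1/(-18.09) = 0.1108, so d_i2 = 9.02 cm.
The final image is real, 9.02 cm to the right of lens 2 (overall magnification ≈ -0.19).

9.02 cm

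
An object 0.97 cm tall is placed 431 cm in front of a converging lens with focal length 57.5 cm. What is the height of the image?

0.149 cm

1/d_i = 1/f − 1/d_o = 1/(57.50) − 1/(431) = 0.01507, so d_i = 66.35 cm.
m = −d_i/d_o = -0.1539.
|h_i| = |m|·h_o = 0.1539 × 0.97 = 0.149 cm. The image is real, inverted and reduced, on the far side of the lens.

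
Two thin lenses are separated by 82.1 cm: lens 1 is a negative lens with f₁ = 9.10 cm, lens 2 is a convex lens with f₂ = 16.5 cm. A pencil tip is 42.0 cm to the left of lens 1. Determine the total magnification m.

m = -0.0402

f₁ = −9.10 cm (diverging).
Lens 1: 1/d_i1 = 1/(-9.10) − 1/(42.0) = -0.1337, so d_i1 = -7.479 cm; m₁ = −d_i1/d_o1 = +0.1781.
d_o2 = 82.1 − (-7.479) = 89.58 cm.
Lens 2: 1/d_i2 = 1/(16.5) − 1/(89.58) = 0.04944, so d_i2 = 20.23 cm; m₂ = −d_i2/d_o2 = -0.2258.
m = m₁·m₂ = (+0.1781)(-0.2258) = -0.0402.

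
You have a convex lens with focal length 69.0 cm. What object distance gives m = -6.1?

m = −d_i/d_o ⇒ d_i = −m·d_o.
1/f = 1/d_o + 1/d_i = 1/d_o − 1/(m·d_o) = (1 − 1/m)/d_o, so d_o = f(1 − 1/m) = (69.00)(1 − 1/(-6.1)) = 80.3 cm.

80.3 cm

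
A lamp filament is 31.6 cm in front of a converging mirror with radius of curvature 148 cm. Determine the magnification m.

f = R/2 = 148/2 = 74.00 cm.
1/d_i = 1/f − 1/d_o = 1/(74.00) − 1/(31.6) = -0.01813, so d_i = -55.15 cm.
m = −d_i/d_o = −(-55.15)/(31.6) = +1.75.
The image is virtual, upright and enlarged, behind the mirror.

m = +1.75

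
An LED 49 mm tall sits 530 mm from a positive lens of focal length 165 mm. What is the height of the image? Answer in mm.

22.2 mm

1/d_i = 1/f − 1/d_o = 1/(165.0) − 1/(530) = 0.004174, so d_i = 239.6 mm.
m = −d_i/d_o = -0.4521.
|h_i| = |m|·h_o = 0.4521 × 49 = 22.2 mm. The image is real, inverted and reduced, on the far side of the lens.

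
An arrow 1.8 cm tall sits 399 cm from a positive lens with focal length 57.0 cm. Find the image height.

0.300 cm

1/d_i = 1/f − 1/d_o = 1/(57.00) − 1/(399) = 0.01504, so d_i = 66.50 cm.
m = −d_i/d_o = -0.1667.
|h_i| = |m|·h_o = 0.1667 × 1.8 = 0.300 cm. The image is real, inverted and reduced, on the far side of the lens.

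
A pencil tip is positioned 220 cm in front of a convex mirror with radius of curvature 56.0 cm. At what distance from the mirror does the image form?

24.8 cm

f = R/2 = 56.0/2 = 28.00 cm; for a convex mirror, f = -28.00 cm.
Mirror equation: 1/s_i = 1/f − 1/s_o = 1/(-28.00) − 1/(220) = -0.03571 − 0.004545 = -0.04026, so s_i = -24.8 cm.
The image is virtual, upright and reduced, behind the mirror.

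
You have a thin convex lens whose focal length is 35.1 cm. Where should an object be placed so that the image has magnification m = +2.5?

21.1 cm

m = −d_i/d_o ⇒ d_i = −m·d_o.
1/f = 1/d_o + 1/d_i = 1/d_o − 1/(m·d_o) = (1 − 1/m)/d_o, so d_o = f(1 − 1/m) = (35.10)(1 − 1/(+2.5)) = 21.1 cm.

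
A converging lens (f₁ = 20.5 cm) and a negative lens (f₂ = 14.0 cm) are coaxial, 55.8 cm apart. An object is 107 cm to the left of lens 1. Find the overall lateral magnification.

m = -0.0747

Lens 1: 1/d_i1 = 1/(20.5) − 1/(107) = 0.03943, so d_i1 = 25.36 cm; m₁ = −d_i1/d_o1 = -0.2370.
d_o2 = 55.8 − (25.36) = 30.44 cm.
f₂ = −14.0 cm (diverging).
Lens 2: 1/d_i2 = 1/(-14.0) − 1/(30.44) = -0.1043, so d_i2 = -9.590 cm; m₂ = −d_i2/d_o2 = +0.3150.
m = m₁·m₂ = (-0.2370)(+0.3150) = -0.0747.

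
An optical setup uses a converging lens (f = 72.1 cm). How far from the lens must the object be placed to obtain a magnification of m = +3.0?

m = −d_i/d_o ⇒ d_i = −m·d_o.
1/f = 1/d_o + 1/d_i = 1/d_o − 1/(m·d_o) = (1 − 1/m)/d_o, so d_o = f(1 − 1/m) = (72.10)(1 − 1/(+3.0)) = 48.1 cm.

48.1 cm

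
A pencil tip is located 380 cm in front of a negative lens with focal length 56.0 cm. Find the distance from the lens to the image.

48.8 cm

For a negative lens, f = -56.0 cm.
Thin-lens equation: 1/d_i = 1/f − 1/d_o = 1/(-56.00) − 1/(380) = -0.01786 − 0.002632 = -0.02049, so d_i = -48.8 cm.
The image is virtual, upright and reduced, on the same side as the object.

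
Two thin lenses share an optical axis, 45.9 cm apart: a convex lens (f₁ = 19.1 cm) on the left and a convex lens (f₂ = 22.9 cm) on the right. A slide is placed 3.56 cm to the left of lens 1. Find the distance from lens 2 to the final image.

Lens 1: 1/d_i1 = 1/f₁ − 1/d_o1 = 1/(19.1) − 1/(3.56) = -0.2285, so d_i1 = -4.376 cm.
The intermediate image is 4.376 cm to the left of lens 1 (virtual), which is 45.9 − (-4.376) = 50.28 cm to the left of lens 2, so d_o2 = +50.28 cm.
Lens 2: 1/d_i2 = 1/f₂ − 1/d_o2 = 1/(22.9) − 1/(50.28) = 0.02378, so d_i2 = 42.1 cm.
The final image is real, 42.1 cm to the right of lens 2 (overall magnification ≈ -1.0).

42.1 cm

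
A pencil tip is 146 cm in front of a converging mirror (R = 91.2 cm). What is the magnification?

f = R/2 = 91.2/2 = 45.60 cm.
1/d_i = 1/f − 1/d_o = 1/(45.60) − 1/(146) = 0.01508, so d_i = 66.31 cm.
m = −d_i/d_o = −(66.31)/(146) = -0.454.
The image is real, inverted and reduced, in front of the mirror.

m = -0.454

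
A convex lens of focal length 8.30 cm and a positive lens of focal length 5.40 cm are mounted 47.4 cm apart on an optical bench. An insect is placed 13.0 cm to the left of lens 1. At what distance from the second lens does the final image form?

Lens 1: 1/d_i1 = 1/f₁ − 1/d_o1 = 1/(8.30) − 1/(13.0) = 0.04356, so d_i1 = 22.96 cm.
The intermediate image is 22.96 cm to the right of lens 1, which is 47.4 − (22.96) = 24.44 cm to the left of lens 2, so d_o2 = +24.44 cm.
Lens 2: 1/d_i2 = 1/f₂ − 1/d_o2 = 1/(5.40) − 1/(24.44) = 0.1443, so d_i2 = 6.93 cm.
The final image is real, 6.93 cm to the right of lens 2 (overall magnification ≈ 0.50).

6.93 cm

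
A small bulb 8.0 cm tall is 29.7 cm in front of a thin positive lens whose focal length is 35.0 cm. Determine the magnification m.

m = +6.60

1/d_i = 1/f − 1/d_o = 1/(35.00) − 1/(29.7) = -0.005099, so d_i = -196.1 cm.
m = −d_i/d_o = −(-196.1)/(29.7) = +6.60.
The image is virtual, upright and enlarged, on the same side as the object.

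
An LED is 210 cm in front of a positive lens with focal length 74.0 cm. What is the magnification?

m = -0.544

1/d_i = 1/f − 1/d_o = 1/(74.00) − 1/(210) = 0.008752, so d_i = 114.3 cm.
m = −d_i/d_o = −(114.3)/(210) = -0.544.
The image is real, inverted and reduced, on the far side of the lens.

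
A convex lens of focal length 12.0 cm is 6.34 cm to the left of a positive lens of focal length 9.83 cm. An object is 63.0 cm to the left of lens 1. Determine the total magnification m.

Lens 1: 1/d_i1 = 1/(12.0) − 1/(63.0) = 0.06746, so d_i1 = 14.82 cm; m₁ = −d_i1/d_o1 = -0.2352.
d_o2 = 6.34 − (14.82) = -8.480 cm (virtual object).
Lens 2: 1/d_i2 = 1/(9.83) − 1/(-8.480) = 0.2197, so d_i2 = 4.553 cm; m₂ = −d_i2/d_o2 = +0.5369.
m = m₁·m₂ = (-0.2352)(+0.5369) = -0.126.

m = -0.126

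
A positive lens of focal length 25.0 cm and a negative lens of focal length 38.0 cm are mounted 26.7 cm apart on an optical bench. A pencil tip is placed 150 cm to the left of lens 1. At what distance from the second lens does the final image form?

3.61 cm

Lens 1: 1/d_i1 = 1/f₁ − 1/d_o1 = 1/(25.0) − 1/(150) = 0.03333, so d_i1 = 30.00 cm.
The intermediate image is 30.00 cm to the right of lens 1, which lies 3.300 cm to the right of lens 2 — a virtual object — so d_o2 = −3.300 cm.
Lens 2 is diverging, so f₂ = −38.0 cm.
Lens 2: 1/d_i2 = 1/f₂ − 1/d_o2 = 1/(-38.0) − 1/(-3.300) = 0.2767, so d_i2 = 3.61 cm.
The final image is real, 3.61 cm to the right of lens 2 (overall magnification ≈ -0.22).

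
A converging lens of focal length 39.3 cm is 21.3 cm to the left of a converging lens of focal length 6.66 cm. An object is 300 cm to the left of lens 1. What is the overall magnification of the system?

m = -0.0328

Lens 1: 1/d_i1 = 1/(39.3) − 1/(300) = 0.02211, so d_i1 = 45.22 cm; m₁ = −d_i1/d_o1 = -0.1507.
d_o2 = 21.3 − (45.22) = -23.92 cm (virtual object).
Lens 2: 1/d_i2 = 1/(6.66) − 1/(-23.92) = 0.1920, so d_i2 = 5.210 cm; m₂ = −d_i2/d_o2 = +0.2178.
m = m₁·m₂ = (-0.1507)(+0.2178) = -0.0328.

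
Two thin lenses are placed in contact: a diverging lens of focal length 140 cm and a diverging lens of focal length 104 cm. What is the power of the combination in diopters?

P₁ = 1/f₁ = 1/(-1.40 m) = -0.7143 D; P₂ = 1/f₂ = 1/(-1.04 m) = -0.9615 D.
For thin lenses in contact, P = P₁ + P₂ = (-0.7143) + (-0.9615) = -1.68 D.

P = -1.68 D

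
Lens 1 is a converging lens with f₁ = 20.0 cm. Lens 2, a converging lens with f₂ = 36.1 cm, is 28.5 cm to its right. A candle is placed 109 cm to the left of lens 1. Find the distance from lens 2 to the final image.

4.51 cm

Lens 1: 1/d_i1 = 1/f₁ − 1/d_o1 = 1/(20.0) − 1/(109) = 0.04083, so d_i1 = 24.49 cm.
The intermediate image is 24.49 cm to the right of lens 1, which is 28.5 − (24.49) = 4.010 cm to the left of lens 2, so d_o2 = +4.010 cm.
Lens 2: 1/d_i2 = 1/f₂ − 1/d_o2 = 1/(36.1) − 1/(4.010) = -0.2217, so d_i2 = -4.51 cm.
The final image is virtual, 4.51 cm to the left of lens 2 (overall magnification ≈ -0.25).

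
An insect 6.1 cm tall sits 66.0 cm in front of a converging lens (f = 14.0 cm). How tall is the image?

1/d_i = 1/f − 1/d_o = 1/(14.00) − 1/(66.0) = 0.05628, so d_i = 17.77 cm.
m = −d_i/d_o = -0.2692.
|h_i| = |m|·h_o = 0.2692 × 6.1 = 1.64 cm. The image is real, inverted and reduced, on the far side of the lens.

1.64 cm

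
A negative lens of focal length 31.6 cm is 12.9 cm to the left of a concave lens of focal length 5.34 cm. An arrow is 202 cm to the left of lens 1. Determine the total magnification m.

m = +0.0159

f₁ = −31.6 cm (diverging).
Lens 1: 1/d_i1 = 1/(-31.6) − 1/(202) = -0.03660, so d_i1 = -27.33 cm; m₁ = −d_i1/d_o1 = +0.1353.
d_o2 = 12.9 − (-27.33) = 40.23 cm.
f₂ = −5.34 cm (diverging).
Lens 2: 1/d_i2 = 1/(-5.34) − 1/(40.23) = -0.2121, so d_i2 = -4.714 cm; m₂ = −d_i2/d_o2 = +0.1172.
m = m₁·m₂ = (+0.1353)(+0.1172) = +0.0159.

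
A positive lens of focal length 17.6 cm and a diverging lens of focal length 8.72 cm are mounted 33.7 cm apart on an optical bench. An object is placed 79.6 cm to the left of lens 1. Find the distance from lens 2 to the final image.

4.88 cm

Lens 1: 1/d_i1 = 1/f₁ − 1/d_o1 = 1/(17.6) − 1/(79.6) = 0.04426, so d_i1 = 22.60 cm.
The intermediate image is 22.60 cm to the right of lens 1, which is 33.7 − (22.60) = 11.10 cm to the left of lens 2, so d_o2 = +11.10 cm.
Lens 2 is diverging, so f₂ = −8.72 cm.
Lens 2: 1/d_i2 = 1/f₂ − 1/d_o2 = 1/(-8.72) − 1/(11.10) = -0.2048, so d_i2 = -4.88 cm.
The final image is virtual, 4.88 cm to the left of lens 2 (overall magnification ≈ -0.12).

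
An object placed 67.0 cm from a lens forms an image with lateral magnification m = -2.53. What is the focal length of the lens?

m = −d_i/d_o ⇒ d_i = −m·d_o = −(-2.53)·(67.0) = 169.5 cm.
1/f = 1/d_o + 1/d_i = 1/(67.0) + 1/(169.5) = 0.02083, so f = 48.0 cm.
Since f is positive, the lens is converging.

f = 48.0 cm (converging)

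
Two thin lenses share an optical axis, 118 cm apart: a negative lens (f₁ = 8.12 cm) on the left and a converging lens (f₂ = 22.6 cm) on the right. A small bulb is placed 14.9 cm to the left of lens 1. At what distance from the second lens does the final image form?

Lens 1 is diverging, so f₁ = −8.12 cm.
Lens 1: 1/d_i1 = 1/f₁ − 1/d_o1 = 1/(-8.12) − 1/(14.9) = -0.1903, so d_i1 = -5.256 cm.
The intermediate image is 5.256 cm to the left of lens 1 (virtual), which is 118 − (-5.256) = 123.3 cm to the left of lens 2, so d_o2 = +123.3 cm.
Lens 2: 1/d_i2 = 1/f₂ − 1/d_o2 = 1/(22.6) − 1/(123.3) = 0.03614, so d_i2 = 27.7 cm.
The final image is real, 27.7 cm to the right of lens 2 (overall magnification ≈ -0.079).

27.7 cm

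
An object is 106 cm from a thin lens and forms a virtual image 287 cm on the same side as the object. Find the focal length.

f = 168 cm (converging)

Virtual image ⇒ d_i = −287 cm.
1/f = 1/d_o + 1/d_i = 1/(106) + 1/(-287) = 0.005950, so f = 168 cm.
Since f is positive, the thin lens is converging.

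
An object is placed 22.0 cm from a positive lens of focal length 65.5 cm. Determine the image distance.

33.1 cm

Lens equation: 1/s_i = 1/f − 1/s_o = 1/(65.50) − 1/(22.0) = 0.01527 − 0.04545 = -0.03019, so s_i = -33.1 cm.
The image is virtual, upright and enlarged, on the same side as the object.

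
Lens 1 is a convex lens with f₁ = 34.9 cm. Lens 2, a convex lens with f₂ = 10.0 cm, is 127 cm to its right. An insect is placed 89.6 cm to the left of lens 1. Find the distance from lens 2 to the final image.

Lens 1: 1/d_i1 = 1/f₁ − 1/d_o1 = 1/(34.9) − 1/(89.6) = 0.01749, so d_i1 = 57.17 cm.
The intermediate image is 57.17 cm to the right of lens 1, which is 127 − (57.17) = 69.83 cm to the left of lens 2, so d_o2 = +69.83 cm.
Lens 2: 1/d_i2 = 1/f₂ − 1/d_o2 = 1/(10.0) − 1/(69.83) = 0.08568, so d_i2 = 11.7 cm.
The final image is real, 11.7 cm to the right of lens 2 (overall magnification ≈ 0.11).

11.7 cm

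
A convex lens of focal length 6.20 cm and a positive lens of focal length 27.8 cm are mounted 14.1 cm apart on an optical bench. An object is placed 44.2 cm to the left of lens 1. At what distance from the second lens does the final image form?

Lens 1: 1/d_i1 = 1/f₁ − 1/d_o1 = 1/(6.20) − 1/(44.2) = 0.1387, so d_i1 = 7.212 cm.
The intermediate image is 7.212 cm to the right of lens 1, which is 14.1 − (7.212) = 6.888 cm to the left of lens 2, so d_o2 = +6.888 cm.
Lens 2: 1/d_i2 = 1/f₂ − 1/d_o2 = 1/(27.8) − 1/(6.888) = -0.1092, so d_i2 = -9.16 cm.
The final image is virtual, 9.16 cm to the left of lens 2 (overall magnification ≈ -0.22).

9.16 cm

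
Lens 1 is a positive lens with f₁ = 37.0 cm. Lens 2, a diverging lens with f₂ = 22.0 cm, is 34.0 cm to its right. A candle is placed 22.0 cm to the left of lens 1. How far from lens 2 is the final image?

17.6 cm

Lens 1: 1/d_i1 = 1/f₁ − 1/d_o1 = 1/(37.0) − 1/(22.0) = -0.01843, so d_i1 = -54.27 cm.
The intermediate image is 54.27 cm to the left of lens 1 (virtual), which is 34.0 − (-54.27) = 88.27 cm to the left of lens 2, so d_o2 = +88.27 cm.
Lens 2 is diverging, so f₂ = −22.0 cm.
Lens 2: 1/d_i2 = 1/f₂ − 1/d_o2 = 1/(-22.0) − 1/(88.27) = -0.05678, so d_i2 = -17.6 cm.
The final image is virtual, 17.6 cm to the left of lens 2 (overall magnification ≈ 0.49).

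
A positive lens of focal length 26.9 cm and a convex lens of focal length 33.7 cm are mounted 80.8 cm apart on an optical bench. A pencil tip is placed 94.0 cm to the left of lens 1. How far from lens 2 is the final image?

Lens 1: 1/d_i1 = 1/f₁ − 1/d_o1 = 1/(26.9) − 1/(94.0) = 0.02654, so d_i1 = 37.68 cm.
The intermediate image is 37.68 cm to the right of lens 1, which is 80.8 − (37.68) = 43.12 cm to the left of lens 2, so d_o2 = +43.12 cm.
Lens 2: 1/d_i2 = 1/f₂ − 1/d_o2 = 1/(33.7) − 1/(43.12) = 0.006482, so d_i2 = 154 cm.
The final image is real, 154 cm to the right of lens 2 (overall magnification ≈ 1.4).

154 cm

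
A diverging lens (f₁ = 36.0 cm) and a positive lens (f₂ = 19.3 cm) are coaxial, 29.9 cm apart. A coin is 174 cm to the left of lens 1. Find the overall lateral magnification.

f₁ = −36.0 cm (diverging).
Lens 1: 1/d_i1 = 1/(-36.0) − 1/(174) = -0.03352, so d_i1 = -29.83 cm; m₁ = −d_i1/d_o1 = +0.1714.
d_o2 = 29.9 − (-29.83) = 59.73 cm.
Lens 2: 1/d_i2 = 1/(19.3) − 1/(59.73) = 0.03507, so d_i2 = 28.51 cm; m₂ = −d_i2/d_o2 = -0.4774.
m = m₁·m₂ = (+0.1714)(-0.4774) = -0.0818.

m = -0.0818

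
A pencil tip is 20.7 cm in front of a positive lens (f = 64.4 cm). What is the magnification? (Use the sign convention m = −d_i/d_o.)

m = +1.47

1/d_i = 1/f − 1/d_o = 1/(64.40) − 1/(20.7) = -0.03278, so d_i = -30.51 cm.
m = −d_i/d_o = −(-30.51)/(20.7) = +1.47.
The image is virtual, upright and enlarged, on the same side as the object.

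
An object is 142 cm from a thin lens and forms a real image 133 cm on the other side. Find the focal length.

f = 68.7 cm (converging)

Real image ⇒ d_i = +133 cm.
1/f = 1/d_o + 1/d_i = 1/(142) + 1/(133) = 0.01456, so f = 68.7 cm.
Since f is positive, the thin lens is converging.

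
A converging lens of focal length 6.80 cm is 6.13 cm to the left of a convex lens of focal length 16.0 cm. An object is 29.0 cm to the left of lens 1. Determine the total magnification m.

m = -0.261

Lens 1: 1/d_i1 = 1/(6.80) − 1/(29.0) = 0.1126, so d_i1 = 8.883 cm; m₁ = −d_i1/d_o1 = -0.3063.
d_o2 = 6.13 − (8.883) = -2.753 cm (virtual object).
Lens 2: 1/d_i2 = 1/(16.0) − 1/(-2.753) = 0.4257, so d_i2 = 2.349 cm; m₂ = −d_i2/d_o2 = +0.8532.
m = m₁·m₂ = (-0.3063)(+0.8532) = -0.261.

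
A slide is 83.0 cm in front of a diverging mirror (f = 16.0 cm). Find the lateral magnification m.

For a diverging mirror, f = -16.0 cm.
1/d_i = 1/f − 1/d_o = 1/(-16.00) − 1/(83.0) = -0.07455, so d_i = -13.41 cm.
m = −d_i/d_o = −(-13.41)/(83.0) = +0.162.
The image is virtual, upright and reduced, behind the mirror.

m = +0.162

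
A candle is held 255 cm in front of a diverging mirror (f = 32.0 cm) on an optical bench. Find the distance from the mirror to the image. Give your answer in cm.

28.4 cm

For a diverging mirror, f = -32.0 cm.
Mirror equation: 1/q = 1/f − 1/p = 1/(-32.00) − 1/(255) = -0.03125 − 0.003922 = -0.03517, so q = -28.4 cm.
The image is virtual, upright and reduced, behind the mirror.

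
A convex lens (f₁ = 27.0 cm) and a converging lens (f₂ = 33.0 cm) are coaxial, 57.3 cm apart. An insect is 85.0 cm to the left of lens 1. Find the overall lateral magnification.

m = -1.01

Lens 1: 1/d_i1 = 1/(27.0) − 1/(85.0) = 0.02527, so d_i1 = 39.57 cm; m₁ = −d_i1/d_o1 = -0.4655.
d_o2 = 57.3 − (39.57) = 17.73 cm.
Lens 2: 1/d_i2 = 1/(33.0) − 1/(17.73) = -0.02610, so d_i2 = -38.32 cm; m₂ = −d_i2/d_o2 = +2.161.
m = m₁·m₂ = (-0.4655)(+2.161) = -1.01.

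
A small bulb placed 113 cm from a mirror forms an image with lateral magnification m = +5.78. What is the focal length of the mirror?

m = −d_i/d_o ⇒ d_i = −m·d_o = −(+5.78)·(113) = -653.1 cm.
1/f = 1/d_o + 1/d_i = 1/(113) + 1/(-653.1) = 0.007318, so f = 137 cm.
Since f is positive, the mirror is concave.

f = 137 cm (concave)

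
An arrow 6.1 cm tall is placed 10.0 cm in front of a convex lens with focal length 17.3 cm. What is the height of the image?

1/d_i = 1/f − 1/d_o = 1/(17.30) − 1/(10.0) = -0.04220, so d_i = -23.70 cm.
m = −d_i/d_o = +2.370.
|h_i| = |m|·h_o = 2.370 × 6.1 = 14.5 cm. The image is virtual, upright and enlarged, on the same side as the object.

14.5 cm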